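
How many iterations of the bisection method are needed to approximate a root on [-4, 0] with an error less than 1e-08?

We need (b-a)/2^n ≤ 1e-08
(0 - (-4))/2^n ≤ 1e-08
4/2^n ≤ 1e-08
2^n ≥ 400000000
n ≥ log₂(400000000) = 28.58
n ≥ 29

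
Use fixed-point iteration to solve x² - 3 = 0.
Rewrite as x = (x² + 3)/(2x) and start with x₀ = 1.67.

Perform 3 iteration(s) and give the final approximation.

Equation: x² - 3 = 0
Fixed-point form: x = (x² + 3)/(2x)
x₀ = 1.67

x_1 = g(1.670000) = 1.733204
x_2 = g(1.733204) = 1.732051
x_3 = g(1.732051) = 1.732051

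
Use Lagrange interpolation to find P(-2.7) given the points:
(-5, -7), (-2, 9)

Lagrange interpolation formula:
P(x) = Σ yᵢ × Lᵢ(x)
where Lᵢ(x) = Π_{j≠i} (x - xⱼ)/(xᵢ - xⱼ)

L_0(-2.7) = (-2.7 - (-2))/(-5 - (-2)) = 0.233333
L_1(-2.7) = (-2.7 - (-5))/(-2 - (-5)) = 0.766667

P(-2.7) = (-7)×L_0(-2.7) + 9×L_1(-2.7)
P(-2.7) = 5.266667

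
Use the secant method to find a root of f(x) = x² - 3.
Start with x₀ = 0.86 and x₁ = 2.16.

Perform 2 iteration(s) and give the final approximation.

f(x) = x² - 3
x₀ = 0.86, x₁ = 2.16

Secant formula: x_{n+1} = x_n - f(x_n)(x_n - x_{n-1})/(f(x_n) - f(x_{n-1}))

Iteration 1:
  f(0.860000) = -2.260400
  f(2.160000) = 1.665600
  x_2 = 2.160000 - 1.665600×(2.160000 - 0.860000)/(1.665600 - (-2.260400))
       = 1.608477
Iteration 2:
  f(2.160000) = 1.665600
  f(1.608477) = -0.412802
  x_3 = 1.608477 - (-0.412802)×(1.608477 - 2.160000)/(-0.412802 - 1.665600)
       = 1.718018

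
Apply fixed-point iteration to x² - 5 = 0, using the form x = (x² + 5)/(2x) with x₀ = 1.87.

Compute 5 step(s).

Equation: x² - 5 = 0
Fixed-point form: x = (x² + 5)/(2x)
x₀ = 1.87

x_1 = g(1.870000) = 2.271898
x_2 = g(2.271898) = 2.236351
x_3 = g(2.236351) = 2.236068
x_4 = g(2.236068) = 2.236068
x_5 = g(2.236068) = 2.236068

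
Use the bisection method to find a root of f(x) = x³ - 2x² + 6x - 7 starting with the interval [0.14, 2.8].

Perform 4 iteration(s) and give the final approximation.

f(x) = x³ - 2x² + 6x - 7
Initial interval: [0.14, 2.8]

Iteration 1:
  c_1 = (0.140000 + 2.800000)/2 = 1.470000
  f(c_1) = f(1.470000) = 0.674723
  f(a) × f(c) < 0, new interval: [0.140000, 1.470000]
Iteration 2:
  c_2 = (0.140000 + 1.470000)/2 = 0.805000
  f(c_2) = f(0.805000) = -2.944390
  f(a) × f(c) ≥ 0, new interval: [0.805000, 1.470000]
Iteration 3:
  c_3 = (0.805000 + 1.470000)/2 = 1.137500
  f(c_3) = f(1.137500) = -1.290994
  f(a) × f(c) ≥ 0, new interval: [1.137500, 1.470000]
Iteration 4:
  c_4 = (1.137500 + 1.470000)/2 = 1.303750
  f(c_4) = f(1.303750) = -0.360961
  f(a) × f(c) ≥ 0, new interval: [1.303750, 1.470000]

After 4 iteration(s), the approximation is c_4 = 1.303750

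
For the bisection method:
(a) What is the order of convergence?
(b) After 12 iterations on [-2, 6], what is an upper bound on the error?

(a) Bisection has linear (order 1) convergence; the error is halved each step.

(b) Error bound = (b-a)/2^n = (6 - (-2))/2^{12}
    = 8/2^{12}

(a) 1 (linear); (b) error ≤ 1.95e-03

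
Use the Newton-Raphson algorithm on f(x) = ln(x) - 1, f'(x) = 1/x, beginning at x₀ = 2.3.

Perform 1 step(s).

f(x) = ln(x) - 1
f'(x) = 1/x
x₀ = 2.3

Newton-Raphson formula: x_{n+1} = x_n - f(x_n)/f'(x_n)

Iteration 1:
  f(2.300000) = -0.167091
  f'(2.300000) = 0.434783
  x_1 = 2.300000 - (-0.167091)/0.434783 = 2.684309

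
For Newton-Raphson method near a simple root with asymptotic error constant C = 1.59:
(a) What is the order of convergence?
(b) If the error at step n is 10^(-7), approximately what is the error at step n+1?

(a) Newton-Raphson has quadratic (order 2) convergence near simple roots.
    This means |e_{n+1}| ≈ C|e_n|².

(b) With |e_n| = 10^(-7) and C = 1.59:
    |e_{n+1}| ≈ 1.59 × (10^(-7))² = 1.59 × 10^(-14)

(a) 2 (quadratic); (b) |e_{n+1}| ≈ 1.590e-14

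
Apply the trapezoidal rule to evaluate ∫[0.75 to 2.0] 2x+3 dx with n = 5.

f(x) = 2x+3
a = 0.75, b = 2.0, n = 5
h = (b - a)/n = 0.250000

Trapezoidal rule: (h/2)[f(x₀) + 2f(x₁) + 2f(x₂) + ... + f(xₙ)]

x_0 = 0.7500, f(x_0) = 4.500000, coefficient = 1
x_1 = 1.0000, f(x_1) = 5.000000, coefficient = 2
x_2 = 1.2500, f(x_2) = 5.500000, coefficient = 2
x_3 = 1.5000, f(x_3) = 6.000000, coefficient = 2
x_4 = 1.7500, f(x_4) = 6.500000, coefficient = 2
x_5 = 2.0000, f(x_5) = 7.000000, coefficient = 1

I ≈ (0.250000/2) × 57.500000 = 7.187500
Exact value: 7.187500
Error: 0.000000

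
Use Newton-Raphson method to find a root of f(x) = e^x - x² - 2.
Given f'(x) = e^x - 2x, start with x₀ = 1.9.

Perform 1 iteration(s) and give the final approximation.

f(x) = e^x - x² - 2
f'(x) = e^x - 2x
x₀ = 1.9

Newton-Raphson formula: x_{n+1} = x_n - f(x_n)/f'(x_n)

Iteration 1:
  f(1.900000) = 1.075894
  f'(1.900000) = 2.885894
  x_1 = 1.900000 - 1.075894/2.885894 = 1.527189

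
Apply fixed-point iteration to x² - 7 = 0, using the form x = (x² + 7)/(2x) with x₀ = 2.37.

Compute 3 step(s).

Equation: x² - 7 = 0
Fixed-point form: x = (x² + 7)/(2x)
x₀ = 2.37

x_1 = g(2.370000) = 2.661793
x_2 = g(2.661793) = 2.645800
x_3 = g(2.645800) = 2.645751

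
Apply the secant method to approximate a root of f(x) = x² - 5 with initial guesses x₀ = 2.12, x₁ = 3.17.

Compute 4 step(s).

f(x) = x² - 5
x₀ = 2.12, x₁ = 3.17

Secant formula: x_{n+1} = x_n - f(x_n)(x_n - x_{n-1})/(f(x_n) - f(x_{n-1}))

Iteration 1:
  f(2.120000) = -0.505600
  f(3.170000) = 5.048900
  x_2 = 3.170000 - 5.048900×(3.170000 - 2.120000)/(5.048900 - (-0.505600))
       = 2.215577
Iteration 2:
  f(3.170000) = 5.048900
  f(2.215577) = -0.091221
  x_3 = 2.215577 - (-0.091221)×(2.215577 - 3.170000)/(-0.091221 - 5.048900)
       = 2.232514
Iteration 3:
  f(2.215577) = -0.091221
  f(2.232514) = -0.015879
  x_4 = 2.232514 - (-0.015879)×(2.232514 - 2.215577)/(-0.015879 - (-0.091221))
       = 2.236084
Iteration 4:
  f(2.232514) = -0.015879
  f(2.236084) = 0.000073
  x_5 = 2.236084 - 0.000073×(2.236084 - 2.232514)/(0.000073 - (-0.015879))
       = 2.236068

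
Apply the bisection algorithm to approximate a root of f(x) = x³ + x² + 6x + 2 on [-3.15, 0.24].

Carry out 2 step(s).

f(x) = x³ + x² + 6x + 2
Initial interval: [-3.15, 0.24]

Iteration 1:
  c_1 = (-3.150000 + 0.240000)/2 = -1.455000
  f(c_1) = f(-1.455000) = -7.693246
  f(a) × f(c) ≥ 0, new interval: [-1.455000, 0.240000]
Iteration 2:
  c_2 = (-1.455000 + 0.240000)/2 = -0.607500
  f(c_2) = f(-0.607500) = -1.500145
  f(a) × f(c) ≥ 0, new interval: [-0.607500, 0.240000]

After 2 iteration(s), the approximation is c_2 = -0.607500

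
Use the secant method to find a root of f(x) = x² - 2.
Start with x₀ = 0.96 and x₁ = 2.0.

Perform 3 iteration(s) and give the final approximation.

f(x) = x² - 2
x₀ = 0.96, x₁ = 2.0

Secant formula: x_{n+1} = x_n - f(x_n)(x_n - x_{n-1})/(f(x_n) - f(x_{n-1}))

Iteration 1:
  f(0.960000) = -1.078400
  f(2.000000) = 2.000000
  x_2 = 2.000000 - 2.000000×(2.000000 - 0.960000)/(2.000000 - (-1.078400))
       = 1.324324
Iteration 2:
  f(2.000000) = 2.000000
  f(1.324324) = -0.246165
  x_3 = 1.324324 - (-0.246165)×(1.324324 - 2.000000)/(-0.246165 - 2.000000)
       = 1.398374
Iteration 3:
  f(1.324324) = -0.246165
  f(1.398374) = -0.044550
  x_4 = 1.398374 - (-0.044550)×(1.398374 - 1.324324)/(-0.044550 - (-0.246165))
       = 1.414737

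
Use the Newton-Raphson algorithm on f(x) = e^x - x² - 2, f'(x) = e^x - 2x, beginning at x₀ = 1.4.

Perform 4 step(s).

f(x) = e^x - x² - 2
f'(x) = e^x - 2x
x₀ = 1.4

Newton-Raphson formula: x_{n+1} = x_n - f(x_n)/f'(x_n)

Iteration 1:
  f(1.400000) = 0.095200
  f'(1.400000) = 1.255200
  x_1 = 1.400000 - 0.095200/1.255200 = 1.324156
Iteration 2:
  f(1.324156) = 0.005622
  f'(1.324156) = 1.110699
  x_2 = 1.324156 - 0.005622/1.110699 = 1.319094
Iteration 3:
  f(1.319094) = 0.000022
  f'(1.319094) = 1.101843
  x_3 = 1.319094 - 0.000022/1.101843 = 1.319074
Iteration 4:
  f(1.319074) = 0.000000
  f'(1.319074) = 1.101808
  x_4 = 1.319074 - 0.000000/1.101808 = 1.319074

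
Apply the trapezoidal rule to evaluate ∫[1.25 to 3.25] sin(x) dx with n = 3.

f(x) = sin(x)
a = 1.25, b = 3.25, n = 3
h = (b - a)/n = 0.666667

Trapezoidal rule: (h/2)[f(x₀) + 2f(x₁) + 2f(x₂) + ... + f(xₙ)]

x_0 = 1.2500, f(x_0) = 0.948985, coefficient = 1
x_1 = 1.9167, f(x_1) = 0.940781, coefficient = 2
x_2 = 2.5833, f(x_2) = 0.529711, coefficient = 2
x_3 = 3.2500, f(x_3) = -0.108195, coefficient = 1

I ≈ (0.666667/2) × 3.781772 = 1.260591
Exact value: 1.309452
Error: 0.048861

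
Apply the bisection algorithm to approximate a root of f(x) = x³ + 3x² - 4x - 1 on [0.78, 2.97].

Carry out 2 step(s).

f(x) = x³ + 3x² - 4x - 1
Initial interval: [0.78, 2.97]

Iteration 1:
  c_1 = (0.780000 + 2.970000)/2 = 1.875000
  f(c_1) = f(1.875000) = 8.638672
  f(a) × f(c) < 0, new interval: [0.780000, 1.875000]
Iteration 2:
  c_2 = (0.780000 + 1.875000)/2 = 1.327500
  f(c_2) = f(1.327500) = 1.316164
  f(a) × f(c) < 0, new interval: [0.780000, 1.327500]

After 2 iteration(s), the approximation is c_2 = 1.327500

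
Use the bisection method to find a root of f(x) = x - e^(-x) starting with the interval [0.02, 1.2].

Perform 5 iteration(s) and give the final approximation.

f(x) = x - e^(-x)
Initial interval: [0.02, 1.2]

Iteration 1:
  c_1 = (0.020000 + 1.200000)/2 = 0.610000
  f(c_1) = f(0.610000) = 0.066649
  f(a) × f(c) < 0, new interval: [0.020000, 0.610000]
Iteration 2:
  c_2 = (0.020000 + 0.610000)/2 = 0.315000
  f(c_2) = f(0.315000) = -0.414789
  f(a) × f(c) ≥ 0, new interval: [0.315000, 0.610000]
Iteration 3:
  c_3 = (0.315000 + 0.610000)/2 = 0.462500
  f(c_3) = f(0.462500) = -0.167207
  f(a) × f(c) ≥ 0, new interval: [0.462500, 0.610000]
Iteration 4:
  c_4 = (0.462500 + 0.610000)/2 = 0.536250
  f(c_4) = f(0.536250) = -0.048688
  f(a) × f(c) ≥ 0, new interval: [0.536250, 0.610000]
Iteration 5:
  c_5 = (0.536250 + 0.610000)/2 = 0.573125
  f(c_5) = f(0.573125) = 0.009364
  f(a) × f(c) < 0, new interval: [0.536250, 0.573125]

After 5 iteration(s), the approximation is c_5 = 0.573125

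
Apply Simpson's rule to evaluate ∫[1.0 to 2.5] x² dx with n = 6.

f(x) = x²
a = 1.0, b = 2.5, n = 6
h = (b - a)/n = 0.250000

Simpson's rule: (h/3)[f(x₀) + 4f(x₁) + 2f(x₂) + ... + f(xₙ)]

x_0 = 1.0000, f(x_0) = 1.000000, coefficient = 1
x_1 = 1.2500, f(x_1) = 1.562500, coefficient = 4
x_2 = 1.5000, f(x_2) = 2.250000, coefficient = 2
x_3 = 1.7500, f(x_3) = 3.062500, coefficient = 4
x_4 = 2.0000, f(x_4) = 4.000000, coefficient = 2
x_5 = 2.2500, f(x_5) = 5.062500, coefficient = 4
x_6 = 2.5000, f(x_6) = 6.250000, coefficient = 1

I ≈ (0.250000/3) × 58.500000 = 4.875000
Exact value: 4.875000
Error: 0.000000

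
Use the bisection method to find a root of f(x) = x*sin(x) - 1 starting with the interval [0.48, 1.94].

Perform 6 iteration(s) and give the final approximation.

f(x) = x*sin(x) - 1
Initial interval: [0.48, 1.94]

Iteration 1:
  c_1 = (0.480000 + 1.940000)/2 = 1.210000
  f(c_1) = f(1.210000) = 0.132095
  f(a) × f(c) < 0, new interval: [0.480000, 1.210000]
Iteration 2:
  c_2 = (0.480000 + 1.210000)/2 = 0.845000
  f(c_2) = f(0.845000) = -0.367964
  f(a) × f(c) ≥ 0, new interval: [0.845000, 1.210000]
Iteration 3:
  c_3 = (0.845000 + 1.210000)/2 = 1.027500
  f(c_3) = f(1.027500) = -0.120450
  f(a) × f(c) ≥ 0, new interval: [1.027500, 1.210000]
Iteration 4:
  c_4 = (1.027500 + 1.210000)/2 = 1.118750
  f(c_4) = f(1.118750) = 0.006377
  f(a) × f(c) < 0, new interval: [1.027500, 1.118750]
Iteration 5:
  c_5 = (1.027500 + 1.118750)/2 = 1.073125
  f(c_5) = f(1.073125) = -0.057049
  f(a) × f(c) ≥ 0, new interval: [1.073125, 1.118750]
Iteration 6:
  c_6 = (1.073125 + 1.118750)/2 = 1.095937
  f(c_6) = f(1.095937) = -0.025320
  f(a) × f(c) ≥ 0, new interval: [1.095937, 1.118750]

After 6 iteration(s), the approximation is c_6 = 1.095937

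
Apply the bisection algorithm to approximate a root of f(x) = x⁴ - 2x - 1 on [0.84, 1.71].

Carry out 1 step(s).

f(x) = x⁴ - 2x - 1
Initial interval: [0.84, 1.71]

Iteration 1:
  c_1 = (0.840000 + 1.710000)/2 = 1.275000
  f(c_1) = f(1.275000) = -0.907343
  f(a) × f(c) ≥ 0, new interval: [1.275000, 1.710000]

After 1 iteration(s), the approximation is c_1 = 1.275000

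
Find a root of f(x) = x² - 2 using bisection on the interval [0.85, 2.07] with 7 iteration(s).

f(x) = x² - 2
Initial interval: [0.85, 2.07]

Iteration 1:
  c_1 = (0.850000 + 2.070000)/2 = 1.460000
  f(c_1) = f(1.460000) = 0.131600
  f(a) × f(c) < 0, new interval: [0.850000, 1.460000]
Iteration 2:
  c_2 = (0.850000 + 1.460000)/2 = 1.155000
  f(c_2) = f(1.155000) = -0.665975
  f(a) × f(c) ≥ 0, new interval: [1.155000, 1.460000]
Iteration 3:
  c_3 = (1.155000 + 1.460000)/2 = 1.307500
  f(c_3) = f(1.307500) = -0.290444
  f(a) × f(c) ≥ 0, new interval: [1.307500, 1.460000]
Iteration 4:
  c_4 = (1.307500 + 1.460000)/2 = 1.383750
  f(c_4) = f(1.383750) = -0.085236
  f(a) × f(c) ≥ 0, new interval: [1.383750, 1.460000]
Iteration 5:
  c_5 = (1.383750 + 1.460000)/2 = 1.421875
  f(c_5) = f(1.421875) = 0.021729
  f(a) × f(c) < 0, new interval: [1.383750, 1.421875]
Iteration 6:
  c_6 = (1.383750 + 1.421875)/2 = 1.402813
  f(c_6) = f(1.402813) = -0.032117
  f(a) × f(c) ≥ 0, new interval: [1.402813, 1.421875]
Iteration 7:
  c_7 = (1.402813 + 1.421875)/2 = 1.412344
  f(c_7) = f(1.412344) = -0.005285
  f(a) × f(c) ≥ 0, new interval: [1.412344, 1.421875]

After 7 iteration(s), the approximation is c_7 = 1.412344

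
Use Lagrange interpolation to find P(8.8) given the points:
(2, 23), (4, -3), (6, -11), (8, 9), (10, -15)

Lagrange interpolation formula:
P(x) = Σ yᵢ × Lᵢ(x)
where Lᵢ(x) = Π_{j≠i} (x - xⱼ)/(xᵢ - xⱼ)

L_0(8.8) = (8.8 - 4)/(2 - 4) × (8.8 - 6)/(2 - 6) × (8.8 - 8)/(2 - 8) × (8.8 - 10)/(2 - 10) = -0.033600
L_1(8.8) = (8.8 - 2)/(4 - 2) × (8.8 - 6)/(4 - 6) × (8.8 - 8)/(4 - 8) × (8.8 - 10)/(4 - 10) = 0.190400
L_2(8.8) = (8.8 - 2)/(6 - 2) × (8.8 - 4)/(6 - 4) × (8.8 - 8)/(6 - 8) × (8.8 - 10)/(6 - 10) = -0.489600
L_3(8.8) = (8.8 - 2)/(8 - 2) × (8.8 - 4)/(8 - 4) × (8.8 - 6)/(8 - 6) × (8.8 - 10)/(8 - 10) = 1.142400
L_4(8.8) = (8.8 - 2)/(10 - 2) × (8.8 - 4)/(10 - 4) × (8.8 - 6)/(10 - 6) × (8.8 - 8)/(10 - 8) = 0.190400

P(8.8) = 23×L_0(8.8) + (-3)×L_1(8.8) + (-11)×L_2(8.8) + 9×L_3(8.8) + (-15)×L_4(8.8)
P(8.8) = 11.467200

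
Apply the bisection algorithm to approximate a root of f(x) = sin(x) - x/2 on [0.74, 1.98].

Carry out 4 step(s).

f(x) = sin(x) - x/2
Initial interval: [0.74, 1.98]

Iteration 1:
  c_1 = (0.740000 + 1.980000)/2 = 1.360000
  f(c_1) = f(1.360000) = 0.297865
  f(a) × f(c) ≥ 0, new interval: [1.360000, 1.980000]
Iteration 2:
  c_2 = (1.360000 + 1.980000)/2 = 1.670000
  f(c_2) = f(1.670000) = 0.160083
  f(a) × f(c) ≥ 0, new interval: [1.670000, 1.980000]
Iteration 3:
  c_3 = (1.670000 + 1.980000)/2 = 1.825000
  f(c_3) = f(1.825000) = 0.055364
  f(a) × f(c) ≥ 0, new interval: [1.825000, 1.980000]
Iteration 4:
  c_4 = (1.825000 + 1.980000)/2 = 1.902500
  f(c_4) = f(1.902500) = -0.005761
  f(a) × f(c) < 0, new interval: [1.825000, 1.902500]

After 4 iteration(s), the approximation is c_4 = 1.902500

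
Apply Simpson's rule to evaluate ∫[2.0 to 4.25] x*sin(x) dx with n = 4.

f(x) = x*sin(x)
a = 2.0, b = 4.25, n = 4
h = (b - a)/n = 0.562500

Simpson's rule: (h/3)[f(x₀) + 4f(x₁) + 2f(x₂) + ... + f(xₙ)]

x_0 = 2.0000, f(x_0) = 1.818595, coefficient = 1
x_1 = 2.5625, f(x_1) = 1.402366, coefficient = 4
x_2 = 3.1250, f(x_2) = 0.051850, coefficient = 2
x_3 = 3.6875, f(x_3) = -1.914527, coefficient = 4
x_4 = 4.2500, f(x_4) = -3.803705, coefficient = 1

I ≈ (0.562500/3) × -3.930055 = -0.736885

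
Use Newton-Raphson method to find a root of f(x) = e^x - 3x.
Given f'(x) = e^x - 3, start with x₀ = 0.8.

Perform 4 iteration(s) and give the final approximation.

f(x) = e^x - 3x
f'(x) = e^x - 3
x₀ = 0.8

Newton-Raphson formula: x_{n+1} = x_n - f(x_n)/f'(x_n)

Iteration 1:
  f(0.800000) = -0.174459
  f'(0.800000) = -0.774459
  x_1 = 0.800000 - (-0.174459)/(-0.774459) = 0.574734
Iteration 2:
  f(0.574734) = 0.052456
  f'(0.574734) = -1.223342
  x_2 = 0.574734 - 0.052456/(-1.223342) = 0.617613
Iteration 3:
  f(0.617613) = 0.001657
  f'(0.617613) = -1.145504
  x_3 = 0.617613 - 0.001657/(-1.145504) = 0.619060
Iteration 4:
  f(0.619060) = 0.000002
  f'(0.619060) = -1.142819
  x_4 = 0.619060 - 0.000002/(-1.142819) = 0.619061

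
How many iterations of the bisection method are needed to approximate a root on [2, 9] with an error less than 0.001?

We need (b-a)/2^n ≤ 0.001
(9 - 2)/2^n ≤ 0.001
7/2^n ≤ 0.001
2^n ≥ 7000
n ≥ log₂(7000) = 12.77
n ≥ 13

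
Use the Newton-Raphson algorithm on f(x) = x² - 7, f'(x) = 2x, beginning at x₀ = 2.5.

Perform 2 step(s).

f(x) = x² - 7
f'(x) = 2x
x₀ = 2.5

Newton-Raphson formula: x_{n+1} = x_n - f(x_n)/f'(x_n)

Iteration 1:
  f(2.500000) = -0.750000
  f'(2.500000) = 5.000000
  x_1 = 2.500000 - (-0.750000)/5.000000 = 2.650000
Iteration 2:
  f(2.650000) = 0.022500
  f'(2.650000) = 5.300000
  x_2 = 2.650000 - 0.022500/5.300000 = 2.645755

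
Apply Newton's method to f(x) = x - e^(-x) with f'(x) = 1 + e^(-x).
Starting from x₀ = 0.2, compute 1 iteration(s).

f(x) = x - e^(-x)
f'(x) = 1 + e^(-x)
x₀ = 0.2

Newton-Raphson formula: x_{n+1} = x_n - f(x_n)/f'(x_n)

Iteration 1:
  f(0.200000) = -0.618731
  f'(0.200000) = 1.818731
  x_1 = 0.200000 - (-0.618731)/1.818731 = 0.540199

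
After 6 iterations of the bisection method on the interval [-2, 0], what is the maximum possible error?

Bisection error bound: |error| ≤ (b-a)/2^n
|error| ≤ (0 - (-2))/2^6 = 2/2^6
|error| ≤ 0.0312500000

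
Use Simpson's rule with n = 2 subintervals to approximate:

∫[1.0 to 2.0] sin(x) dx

f(x) = sin(x)
a = 1.0, b = 2.0, n = 2
h = (b - a)/n = 0.500000

Simpson's rule: (h/3)[f(x₀) + 4f(x₁) + 2f(x₂) + ... + f(xₙ)]

x_0 = 1.0000, f(x_0) = 0.841471, coefficient = 1
x_1 = 1.5000, f(x_1) = 0.997495, coefficient = 4
x_2 = 2.0000, f(x_2) = 0.909297, coefficient = 1

I ≈ (0.500000/3) × 5.740748 = 0.956791
Exact value: 0.956449
Error: 0.000342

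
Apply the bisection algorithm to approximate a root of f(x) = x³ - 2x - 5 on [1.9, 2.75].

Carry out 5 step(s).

f(x) = x³ - 2x - 5
Initial interval: [1.9, 2.75]

Iteration 1:
  c_1 = (1.900000 + 2.750000)/2 = 2.325000
  f(c_1) = f(2.325000) = 2.918078
  f(a) × f(c) < 0, new interval: [1.900000, 2.325000]
Iteration 2:
  c_2 = (1.900000 + 2.325000)/2 = 2.112500
  f(c_2) = f(2.112500) = 0.202361
  f(a) × f(c) < 0, new interval: [1.900000, 2.112500]
Iteration 3:
  c_3 = (1.900000 + 2.112500)/2 = 2.006250
  f(c_3) = f(2.006250) = -0.937265
  f(a) × f(c) ≥ 0, new interval: [2.006250, 2.112500]
Iteration 4:
  c_4 = (2.006250 + 2.112500)/2 = 2.059375
  f(c_4) = f(2.059375) = -0.384888
  f(a) × f(c) ≥ 0, new interval: [2.059375, 2.112500]
Iteration 5:
  c_5 = (2.059375 + 2.112500)/2 = 2.085938
  f(c_5) = f(2.085938) = -0.095679
  f(a) × f(c) ≥ 0, new interval: [2.085938, 2.112500]

After 5 iteration(s), the approximation is c_5 = 2.085938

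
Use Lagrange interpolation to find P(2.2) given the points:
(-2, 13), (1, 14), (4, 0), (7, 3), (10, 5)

Lagrange interpolation formula:
P(x) = Σ yᵢ × Lᵢ(x)
where Lᵢ(x) = Π_{j≠i} (x - xⱼ)/(xᵢ - xⱼ)

L_0(2.2) = (2.2 - 1)/(-2 - 1) × (2.2 - 4)/(-2 - 4) × (2.2 - 7)/(-2 - 7) × (2.2 - 10)/(-2 - 10) = -0.041600
L_1(2.2) = (2.2 - (-2))/(1 - (-2)) × (2.2 - 4)/(1 - 4) × (2.2 - 7)/(1 - 7) × (2.2 - 10)/(1 - 10) = 0.582400
L_2(2.2) = (2.2 - (-2))/(4 - (-2)) × (2.2 - 1)/(4 - 1) × (2.2 - 7)/(4 - 7) × (2.2 - 10)/(4 - 10) = 0.582400
L_3(2.2) = (2.2 - (-2))/(7 - (-2)) × (2.2 - 1)/(7 - 1) × (2.2 - 4)/(7 - 4) × (2.2 - 10)/(7 - 10) = -0.145600
L_4(2.2) = (2.2 - (-2))/(10 - (-2)) × (2.2 - 1)/(10 - 1) × (2.2 - 4)/(10 - 4) × (2.2 - 7)/(10 - 7) = 0.022400

P(2.2) = 13×L_0(2.2) + 14×L_1(2.2) + 0×L_2(2.2) + 3×L_3(2.2) + 5×L_4(2.2)
P(2.2) = 7.288000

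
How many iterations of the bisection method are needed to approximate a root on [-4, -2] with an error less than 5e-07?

We need (b-a)/2^n ≤ 5e-07
(-2 - (-4))/2^n ≤ 5e-07
2/2^n ≤ 5e-07
2^n ≥ 4000000
n ≥ log₂(4000000) = 21.93
n ≥ 22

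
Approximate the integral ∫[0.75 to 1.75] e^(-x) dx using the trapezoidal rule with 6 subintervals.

f(x) = e^(-x)
a = 0.75, b = 1.75, n = 6
h = (b - a)/n = 0.166667

Trapezoidal rule: (h/2)[f(x₀) + 2f(x₁) + 2f(x₂) + ... + f(xₙ)]

x_0 = 0.7500, f(x_0) = 0.472367, coefficient = 1
x_1 = 0.9167, f(x_1) = 0.399850, coefficient = 2
x_2 = 1.0833, f(x_2) = 0.338465, coefficient = 2
x_3 = 1.2500, f(x_3) = 0.286505, coefficient = 2
x_4 = 1.4167, f(x_4) = 0.242521, coefficient = 2
x_5 = 1.5833, f(x_5) = 0.205290, coefficient = 2
x_6 = 1.7500, f(x_6) = 0.173774, coefficient = 1

I ≈ (0.166667/2) × 3.591402 = 0.299283
Exact value: 0.298593
Error: 0.000691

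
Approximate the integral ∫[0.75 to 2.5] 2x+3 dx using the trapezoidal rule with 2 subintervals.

f(x) = 2x+3
a = 0.75, b = 2.5, n = 2
h = (b - a)/n = 0.875000

Trapezoidal rule: (h/2)[f(x₀) + 2f(x₁) + 2f(x₂) + ... + f(xₙ)]

x_0 = 0.7500, f(x_0) = 4.500000, coefficient = 1
x_1 = 1.6250, f(x_1) = 6.250000, coefficient = 2
x_2 = 2.5000, f(x_2) = 8.000000, coefficient = 1

I ≈ (0.875000/2) × 25.000000 = 10.937500
Exact value: 10.937500
Error: 0.000000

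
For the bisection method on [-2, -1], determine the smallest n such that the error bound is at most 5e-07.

We need (b-a)/2^n ≤ 5e-07
(-1 - (-2))/2^n ≤ 5e-07
1/2^n ≤ 5e-07
2^n ≥ 2000000
n ≥ log₂(2000000) = 20.93
n ≥ 21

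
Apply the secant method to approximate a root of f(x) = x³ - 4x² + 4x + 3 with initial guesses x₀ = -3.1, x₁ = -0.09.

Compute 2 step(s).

f(x) = x³ - 4x² + 4x + 3
x₀ = -3.1, x₁ = -0.09

Secant formula: x_{n+1} = x_n - f(x_n)(x_n - x_{n-1})/(f(x_n) - f(x_{n-1}))

Iteration 1:
  f(-3.100000) = -77.631000
  f(-0.090000) = 2.606871
  x_2 = -0.090000 - 2.606871×(-0.090000 - (-3.100000))/(2.606871 - (-77.631000))
       = -0.187793
Iteration 2:
  f(-0.090000) = 2.606871
  f(-0.187793) = 2.101142
  x_3 = -0.187793 - 2.101142×(-0.187793 - (-0.090000))/(2.101142 - 2.606871)
       = -0.594090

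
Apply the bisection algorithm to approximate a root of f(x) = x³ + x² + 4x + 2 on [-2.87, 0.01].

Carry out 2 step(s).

f(x) = x³ + x² + 4x + 2
Initial interval: [-2.87, 0.01]

Iteration 1:
  c_1 = (-2.870000 + 0.010000)/2 = -1.430000
  f(c_1) = f(-1.430000) = -4.599307
  f(a) × f(c) ≥ 0, new interval: [-1.430000, 0.010000]
Iteration 2:
  c_2 = (-1.430000 + 0.010000)/2 = -0.710000
  f(c_2) = f(-0.710000) = -0.693811
  f(a) × f(c) ≥ 0, new interval: [-0.710000, 0.010000]

After 2 iteration(s), the approximation is c_2 = -0.710000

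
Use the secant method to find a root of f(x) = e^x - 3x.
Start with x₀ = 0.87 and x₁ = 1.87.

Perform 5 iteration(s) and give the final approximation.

f(x) = e^x - 3x
x₀ = 0.87, x₁ = 1.87

Secant formula: x_{n+1} = x_n - f(x_n)(x_n - x_{n-1})/(f(x_n) - f(x_{n-1}))

Iteration 1:
  f(0.870000) = -0.223089
  f(1.870000) = 0.878296
  x_2 = 1.870000 - 0.878296×(1.870000 - 0.870000)/(0.878296 - (-0.223089))
       = 1.072553
Iteration 2:
  f(1.870000) = 0.878296
  f(1.072553) = -0.294827
  x_3 = 1.072553 - (-0.294827)×(1.072553 - 1.870000)/(-0.294827 - 0.878296)
       = 1.272966
Iteration 3:
  f(1.072553) = -0.294827
  f(1.272966) = -0.247468
  x_4 = 1.272966 - (-0.247468)×(1.272966 - 1.072553)/(-0.247468 - (-0.294827))
       = 2.320203
Iteration 4:
  f(1.272966) = -0.247468
  f(2.320203) = 3.217129
  x_5 = 2.320203 - 3.217129×(2.320203 - 1.272966)/(3.217129 - (-0.247468))
       = 1.347768
Iteration 5:
  f(2.320203) = 3.217129
  f(1.347768) = -0.194479
  x_6 = 1.347768 - (-0.194479)×(1.347768 - 2.320203)/(-0.194479 - 3.217129)
       = 1.403201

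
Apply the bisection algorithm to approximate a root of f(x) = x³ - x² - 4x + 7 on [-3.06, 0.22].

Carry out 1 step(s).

f(x) = x³ - x² - 4x + 7
Initial interval: [-3.06, 0.22]

Iteration 1:
  c_1 = (-3.060000 + 0.220000)/2 = -1.420000
  f(c_1) = f(-1.420000) = 7.800312
  f(a) × f(c) < 0, new interval: [-3.060000, -1.420000]

After 1 iteration(s), the approximation is c_1 = -1.420000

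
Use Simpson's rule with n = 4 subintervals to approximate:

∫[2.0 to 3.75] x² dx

f(x) = x²
a = 2.0, b = 3.75, n = 4
h = (b - a)/n = 0.437500

Simpson's rule: (h/3)[f(x₀) + 4f(x₁) + 2f(x₂) + ... + f(xₙ)]

x_0 = 2.0000, f(x_0) = 4.000000, coefficient = 1
x_1 = 2.4375, f(x_1) = 5.941406, coefficient = 4
x_2 = 2.8750, f(x_2) = 8.265625, coefficient = 2
x_3 = 3.3125, f(x_3) = 10.972656, coefficient = 4
x_4 = 3.7500, f(x_4) = 14.062500, coefficient = 1

I ≈ (0.437500/3) × 102.250000 = 14.911458
Exact value: 14.911458
Error: 0.000000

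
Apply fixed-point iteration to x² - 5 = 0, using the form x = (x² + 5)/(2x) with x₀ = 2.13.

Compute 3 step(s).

Equation: x² - 5 = 0
Fixed-point form: x = (x² + 5)/(2x)
x₀ = 2.13

x_1 = g(2.130000) = 2.238709
x_2 = g(2.238709) = 2.236070
x_3 = g(2.236070) = 2.236068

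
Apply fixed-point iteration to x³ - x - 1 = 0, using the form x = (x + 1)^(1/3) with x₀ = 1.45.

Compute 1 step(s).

Equation: x³ - x - 1 = 0
Fixed-point form: x = (x + 1)^(1/3)
x₀ = 1.45

x_1 = g(1.450000) = 1.348100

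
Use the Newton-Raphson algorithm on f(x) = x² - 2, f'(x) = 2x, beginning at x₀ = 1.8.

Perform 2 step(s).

f(x) = x² - 2
f'(x) = 2x
x₀ = 1.8

Newton-Raphson formula: x_{n+1} = x_n - f(x_n)/f'(x_n)

Iteration 1:
  f(1.800000) = 1.240000
  f'(1.800000) = 3.600000
  x_1 = 1.800000 - 1.240000/3.600000 = 1.455556
Iteration 2:
  f(1.455556) = 0.118642
  f'(1.455556) = 2.911111
  x_2 = 1.455556 - 0.118642/2.911111 = 1.414801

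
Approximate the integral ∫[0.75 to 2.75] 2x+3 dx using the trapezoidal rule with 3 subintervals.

f(x) = 2x+3
a = 0.75, b = 2.75, n = 3
h = (b - a)/n = 0.666667

Trapezoidal rule: (h/2)[f(x₀) + 2f(x₁) + 2f(x₂) + ... + f(xₙ)]

x_0 = 0.7500, f(x_0) = 4.500000, coefficient = 1
x_1 = 1.4167, f(x_1) = 5.833333, coefficient = 2
x_2 = 2.0833, f(x_2) = 7.166667, coefficient = 2
x_3 = 2.7500, f(x_3) = 8.500000, coefficient = 1

I ≈ (0.666667/2) × 39.000000 = 13.000000
Exact value: 13.000000
Error: 0.000000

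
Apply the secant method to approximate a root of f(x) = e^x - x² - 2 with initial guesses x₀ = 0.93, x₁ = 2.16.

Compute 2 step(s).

f(x) = e^x - x² - 2
x₀ = 0.93, x₁ = 2.16

Secant formula: x_{n+1} = x_n - f(x_n)(x_n - x_{n-1})/(f(x_n) - f(x_{n-1}))

Iteration 1:
  f(0.930000) = -0.330391
  f(2.160000) = 2.005538
  x_2 = 2.160000 - 2.005538×(2.160000 - 0.930000)/(2.005538 - (-0.330391))
       = 1.103970
Iteration 2:
  f(2.160000) = 2.005538
  f(1.103970) = -0.202634
  x_3 = 1.103970 - (-0.202634)×(1.103970 - 2.160000)/(-0.202634 - 2.005538)
       = 1.200877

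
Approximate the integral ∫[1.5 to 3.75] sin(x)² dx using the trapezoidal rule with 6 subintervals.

f(x) = sin(x)²
a = 1.5, b = 3.75, n = 6
h = (b - a)/n = 0.375000

Trapezoidal rule: (h/2)[f(x₀) + 2f(x₁) + 2f(x₂) + ... + f(xₙ)]

x_0 = 1.5000, f(x_0) = 0.994996, coefficient = 1
x_1 = 1.8750, f(x_1) = 0.910280, coefficient = 2
x_2 = 2.2500, f(x_2) = 0.605398, coefficient = 2
x_3 = 2.6250, f(x_3) = 0.243957, coefficient = 2
x_4 = 3.0000, f(x_4) = 0.019915, coefficient = 2
x_5 = 3.3750, f(x_5) = 0.053497, coefficient = 2
x_6 = 3.7500, f(x_6) = 0.326682, coefficient = 1

I ≈ (0.375000/2) × 4.987772 = 0.935207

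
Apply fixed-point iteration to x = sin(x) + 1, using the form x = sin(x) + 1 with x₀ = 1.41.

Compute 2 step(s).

Equation: x = sin(x) + 1
Fixed-point form: x = sin(x) + 1
x₀ = 1.41

x_1 = g(1.410000) = 1.987100
x_2 = g(1.987100) = 1.914590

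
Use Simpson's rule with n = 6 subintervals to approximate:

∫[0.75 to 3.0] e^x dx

f(x) = e^x
a = 0.75, b = 3.0, n = 6
h = (b - a)/n = 0.375000

Simpson's rule: (h/3)[f(x₀) + 4f(x₁) + 2f(x₂) + ... + f(xₙ)]

x_0 = 0.7500, f(x_0) = 2.117000, coefficient = 1
x_1 = 1.1250, f(x_1) = 3.080217, coefficient = 4
x_2 = 1.5000, f(x_2) = 4.481689, coefficient = 2
x_3 = 1.8750, f(x_3) = 6.520819, coefficient = 4
x_4 = 2.2500, f(x_4) = 9.487736, coefficient = 2
x_5 = 2.6250, f(x_5) = 13.804574, coefficient = 4
x_6 = 3.0000, f(x_6) = 20.085537, coefficient = 1

I ≈ (0.375000/3) × 143.763827 = 17.970478
Exact value: 17.968537
Error: 0.001942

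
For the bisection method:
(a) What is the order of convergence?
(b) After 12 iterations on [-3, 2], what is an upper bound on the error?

(a) Bisection has linear (order 1) convergence; the error is halved each step.

(b) Error bound = (b-a)/2^n = (2 - (-3))/2^{12}
    = 5/2^{12}

(a) 1 (linear); (b) error ≤ 1.22e-03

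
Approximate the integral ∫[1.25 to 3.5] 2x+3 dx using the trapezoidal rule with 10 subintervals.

f(x) = 2x+3
a = 1.25, b = 3.5, n = 10
h = (b - a)/n = 0.225000

Trapezoidal rule: (h/2)[f(x₀) + 2f(x₁) + 2f(x₂) + ... + f(xₙ)]

x_0 = 1.2500, f(x_0) = 5.500000, coefficient = 1
x_1 = 1.4750, f(x_1) = 5.950000, coefficient = 2
x_2 = 1.7000, f(x_2) = 6.400000, coefficient = 2
x_3 = 1.9250, f(x_3) = 6.850000, coefficient = 2
x_4 = 2.1500, f(x_4) = 7.300000, coefficient = 2
x_5 = 2.3750, f(x_5) = 7.750000, coefficient = 2
x_6 = 2.6000, f(x_6) = 8.200000, coefficient = 2
x_7 = 2.8250, f(x_7) = 8.650000, coefficient = 2
x_8 = 3.0500, f(x_8) = 9.100000, coefficient = 2
x_9 = 3.2750, f(x_9) = 9.550000, coefficient = 2
x_10 = 3.5000, f(x_10) = 10.000000, coefficient = 1

I ≈ (0.225000/2) × 155.000000 = 17.437500
Exact value: 17.437500
Error: 0.000000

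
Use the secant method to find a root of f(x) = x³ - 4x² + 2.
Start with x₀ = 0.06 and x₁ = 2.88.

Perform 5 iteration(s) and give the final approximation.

f(x) = x³ - 4x² + 2
x₀ = 0.06, x₁ = 2.88

Secant formula: x_{n+1} = x_n - f(x_n)(x_n - x_{n-1})/(f(x_n) - f(x_{n-1}))

Iteration 1:
  f(0.060000) = 1.985816
  f(2.880000) = -7.289728
  x_2 = 2.880000 - (-7.289728)×(2.880000 - 0.060000)/(-7.289728 - 1.985816)
       = 0.663738
Iteration 2:
  f(2.880000) = -7.289728
  f(0.663738) = 0.530215
  x_3 = 0.663738 - 0.530215×(0.663738 - 2.880000)/(0.530215 - (-7.289728))
       = 0.814007
Iteration 3:
  f(0.663738) = 0.530215
  f(0.814007) = -0.111064
  x_4 = 0.814007 - (-0.111064)×(0.814007 - 0.663738)/(-0.111064 - 0.530215)
       = 0.787982
Iteration 4:
  f(0.814007) = -0.111064
  f(0.787982) = 0.005608
  x_5 = 0.787982 - 0.005608×(0.787982 - 0.814007)/(0.005608 - (-0.111064))
       = 0.789233
Iteration 5:
  f(0.787982) = 0.005608
  f(0.789233) = 0.000050
  x_6 = 0.789233 - 0.000050×(0.789233 - 0.787982)/(0.000050 - 0.005608)
       = 0.789244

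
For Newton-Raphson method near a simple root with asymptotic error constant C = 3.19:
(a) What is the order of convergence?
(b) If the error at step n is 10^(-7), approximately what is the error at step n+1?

(a) Newton-Raphson has quadratic (order 2) convergence near simple roots.
    This means |e_{n+1}| ≈ C|e_n|².

(b) With |e_n| = 10^(-7) and C = 3.19:
    |e_{n+1}| ≈ 3.19 × (10^(-7))² = 3.19 × 10^(-14)

(a) 2 (quadratic); (b) |e_{n+1}| ≈ 3.190e-14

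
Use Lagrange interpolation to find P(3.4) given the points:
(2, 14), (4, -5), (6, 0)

Lagrange interpolation formula:
P(x) = Σ yᵢ × Lᵢ(x)
where Lᵢ(x) = Π_{j≠i} (x - xⱼ)/(xᵢ - xⱼ)

L_0(3.4) = (3.4 - 4)/(2 - 4) × (3.4 - 6)/(2 - 6) = 0.195000
L_1(3.4) = (3.4 - 2)/(4 - 2) × (3.4 - 6)/(4 - 6) = 0.910000
L_2(3.4) = (3.4 - 2)/(6 - 2) × (3.4 - 4)/(6 - 4) = -0.105000

P(3.4) = 14×L_0(3.4) + (-5)×L_1(3.4) + 0×L_2(3.4)
P(3.4) = -1.820000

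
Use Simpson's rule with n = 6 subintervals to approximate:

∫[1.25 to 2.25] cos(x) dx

f(x) = cos(x)
a = 1.25, b = 2.25, n = 6
h = (b - a)/n = 0.166667

Simpson's rule: (h/3)[f(x₀) + 4f(x₁) + 2f(x₂) + ... + f(xₙ)]

x_0 = 1.2500, f(x_0) = 0.315322, coefficient = 1
x_1 = 1.4167, f(x_1) = 0.153520, coefficient = 4
x_2 = 1.5833, f(x_2) = -0.012537, coefficient = 2
x_3 = 1.7500, f(x_3) = -0.178246, coefficient = 4
x_4 = 1.9167, f(x_4) = -0.339016, coefficient = 2
x_5 = 2.0833, f(x_5) = -0.490390, coefficient = 4
x_6 = 2.2500, f(x_6) = -0.628174, coefficient = 1

I ≈ (0.166667/3) × -3.076419 = -0.170912
Exact value: -0.170911
Error: 0.000001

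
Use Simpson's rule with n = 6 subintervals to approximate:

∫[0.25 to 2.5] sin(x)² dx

f(x) = sin(x)²
a = 0.25, b = 2.5, n = 6
h = (b - a)/n = 0.375000

Simpson's rule: (h/3)[f(x₀) + 4f(x₁) + 2f(x₂) + ... + f(xₙ)]

x_0 = 0.2500, f(x_0) = 0.061209, coefficient = 1
x_1 = 0.6250, f(x_1) = 0.342339, coefficient = 4
x_2 = 1.0000, f(x_2) = 0.708073, coefficient = 2
x_3 = 1.3750, f(x_3) = 0.962151, coefficient = 4
x_4 = 1.7500, f(x_4) = 0.968228, coefficient = 2
x_5 = 2.1250, f(x_5) = 0.723044, coefficient = 4
x_6 = 2.5000, f(x_6) = 0.358169, coefficient = 1

I ≈ (0.375000/3) × 11.882116 = 1.485265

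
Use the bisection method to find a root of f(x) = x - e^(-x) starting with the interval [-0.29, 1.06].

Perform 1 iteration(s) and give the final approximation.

f(x) = x - e^(-x)
Initial interval: [-0.29, 1.06]

Iteration 1:
  c_1 = (-0.290000 + 1.060000)/2 = 0.385000
  f(c_1) = f(0.385000) = -0.295451
  f(a) × f(c) ≥ 0, new interval: [0.385000, 1.060000]

After 1 iteration(s), the approximation is c_1 = 0.385000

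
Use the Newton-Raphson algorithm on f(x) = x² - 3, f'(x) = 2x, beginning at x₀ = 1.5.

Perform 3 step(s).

f(x) = x² - 3
f'(x) = 2x
x₀ = 1.5

Newton-Raphson formula: x_{n+1} = x_n - f(x_n)/f'(x_n)

Iteration 1:
  f(1.500000) = -0.750000
  f'(1.500000) = 3.000000
  x_1 = 1.500000 - (-0.750000)/3.000000 = 1.750000
Iteration 2:
  f(1.750000) = 0.062500
  f'(1.750000) = 3.500000
  x_2 = 1.750000 - 0.062500/3.500000 = 1.732143
Iteration 3:
  f(1.732143) = 0.000319
  f'(1.732143) = 3.464286
  x_3 = 1.732143 - 0.000319/3.464286 = 1.732051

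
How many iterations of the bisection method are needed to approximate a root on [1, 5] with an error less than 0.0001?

We need (b-a)/2^n ≤ 0.0001
(5 - 1)/2^n ≤ 0.0001
4/2^n ≤ 0.0001
2^n ≥ 40000
n ≥ log₂(40000) = 15.29
n ≥ 16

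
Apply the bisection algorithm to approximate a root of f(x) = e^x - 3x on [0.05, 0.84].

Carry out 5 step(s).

f(x) = e^x - 3x
Initial interval: [0.05, 0.84]

Iteration 1:
  c_1 = (0.050000 + 0.840000)/2 = 0.445000
  f(c_1) = f(0.445000) = 0.225490
  f(a) × f(c) ≥ 0, new interval: [0.445000, 0.840000]
Iteration 2:
  c_2 = (0.445000 + 0.840000)/2 = 0.642500
  f(c_2) = f(0.642500) = -0.026272
  f(a) × f(c) < 0, new interval: [0.445000, 0.642500]
Iteration 3:
  c_3 = (0.445000 + 0.642500)/2 = 0.543750
  f(c_3) = f(0.543750) = 0.091204
  f(a) × f(c) ≥ 0, new interval: [0.543750, 0.642500]
Iteration 4:
  c_4 = (0.543750 + 0.642500)/2 = 0.593125
  f(c_4) = f(0.593125) = 0.030260
  f(a) × f(c) ≥ 0, new interval: [0.593125, 0.642500]
Iteration 5:
  c_5 = (0.593125 + 0.642500)/2 = 0.617812
  f(c_5) = f(0.617812) = 0.001429
  f(a) × f(c) ≥ 0, new interval: [0.617812, 0.642500]

After 5 iteration(s), the approximation is c_5 = 0.617812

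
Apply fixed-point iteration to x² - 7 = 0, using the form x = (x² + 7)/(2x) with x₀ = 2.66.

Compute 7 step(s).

Equation: x² - 7 = 0
Fixed-point form: x = (x² + 7)/(2x)
x₀ = 2.66

x_1 = g(2.660000) = 2.645789
x_2 = g(2.645789) = 2.645751
x_3 = g(2.645751) = 2.645751
x_4 = g(2.645751) = 2.645751
x_5 = g(2.645751) = 2.645751
x_6 = g(2.645751) = 2.645751
x_7 = g(2.645751) = 2.645751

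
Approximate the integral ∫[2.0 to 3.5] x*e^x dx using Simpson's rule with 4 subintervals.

f(x) = x*e^x
a = 2.0, b = 3.5, n = 4
h = (b - a)/n = 0.375000

Simpson's rule: (h/3)[f(x₀) + 4f(x₁) + 2f(x₂) + ... + f(xₙ)]

x_0 = 2.0000, f(x_0) = 14.778112, coefficient = 1
x_1 = 2.3750, f(x_1) = 25.533656, coefficient = 4
x_2 = 2.7500, f(x_2) = 43.017238, coefficient = 2
x_3 = 3.1250, f(x_3) = 71.124672, coefficient = 4
x_4 = 3.5000, f(x_4) = 115.904082, coefficient = 1

I ≈ (0.375000/3) × 603.349983 = 75.418748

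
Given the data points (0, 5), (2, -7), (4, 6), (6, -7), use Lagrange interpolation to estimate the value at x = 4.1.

Lagrange interpolation formula:
P(x) = Σ yᵢ × Lᵢ(x)
where Lᵢ(x) = Π_{j≠i} (x - xⱼ)/(xᵢ - xⱼ)

L_0(4.1) = (4.1 - 2)/(0 - 2) × (4.1 - 4)/(0 - 4) × (4.1 - 6)/(0 - 6) = 0.008312
L_1(4.1) = (4.1 - 0)/(2 - 0) × (4.1 - 4)/(2 - 4) × (4.1 - 6)/(2 - 6) = -0.048687
L_2(4.1) = (4.1 - 0)/(4 - 0) × (4.1 - 2)/(4 - 2) × (4.1 - 6)/(4 - 6) = 1.022437
L_3(4.1) = (4.1 - 0)/(6 - 0) × (4.1 - 2)/(6 - 2) × (4.1 - 4)/(6 - 4) = 0.017937

P(4.1) = 5×L_0(4.1) + (-7)×L_1(4.1) + 6×L_2(4.1) + (-7)×L_3(4.1)
P(4.1) = 6.391437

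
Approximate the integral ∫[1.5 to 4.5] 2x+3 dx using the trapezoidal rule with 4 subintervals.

f(x) = 2x+3
a = 1.5, b = 4.5, n = 4
h = (b - a)/n = 0.750000

Trapezoidal rule: (h/2)[f(x₀) + 2f(x₁) + 2f(x₂) + ... + f(xₙ)]

x_0 = 1.5000, f(x_0) = 6.000000, coefficient = 1
x_1 = 2.2500, f(x_1) = 7.500000, coefficient = 2
x_2 = 3.0000, f(x_2) = 9.000000, coefficient = 2
x_3 = 3.7500, f(x_3) = 10.500000, coefficient = 2
x_4 = 4.5000, f(x_4) = 12.000000, coefficient = 1

I ≈ (0.750000/2) × 72.000000 = 27.000000
Exact value: 27.000000
Error: 0.000000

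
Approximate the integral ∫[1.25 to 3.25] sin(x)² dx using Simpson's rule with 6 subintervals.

f(x) = sin(x)²
a = 1.25, b = 3.25, n = 6
h = (b - a)/n = 0.333333

Simpson's rule: (h/3)[f(x₀) + 4f(x₁) + 2f(x₂) + ... + f(xₙ)]

x_0 = 1.2500, f(x_0) = 0.900572, coefficient = 1
x_1 = 1.5833, f(x_1) = 0.999843, coefficient = 4
x_2 = 1.9167, f(x_2) = 0.885068, coefficient = 2
x_3 = 2.2500, f(x_3) = 0.605398, coefficient = 4
x_4 = 2.5833, f(x_4) = 0.280593, coefficient = 2
x_5 = 2.9167, f(x_5) = 0.049744, coefficient = 4
x_6 = 3.2500, f(x_6) = 0.011706, coefficient = 1

I ≈ (0.333333/3) × 9.863541 = 1.095949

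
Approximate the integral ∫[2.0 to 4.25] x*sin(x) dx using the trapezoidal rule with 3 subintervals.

f(x) = x*sin(x)
a = 2.0, b = 4.25, n = 3
h = (b - a)/n = 0.750000

Trapezoidal rule: (h/2)[f(x₀) + 2f(x₁) + 2f(x₂) + ... + f(xₙ)]

x_0 = 2.0000, f(x_0) = 1.818595, coefficient = 1
x_1 = 2.7500, f(x_1) = 1.049568, coefficient = 2
x_2 = 3.5000, f(x_2) = -1.227741, coefficient = 2
x_3 = 4.2500, f(x_3) = -3.803705, coefficient = 1

I ≈ (0.750000/2) × -2.341457 = -0.878046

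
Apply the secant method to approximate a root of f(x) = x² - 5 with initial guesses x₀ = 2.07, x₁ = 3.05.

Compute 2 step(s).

f(x) = x² - 5
x₀ = 2.07, x₁ = 3.05

Secant formula: x_{n+1} = x_n - f(x_n)(x_n - x_{n-1})/(f(x_n) - f(x_{n-1}))

Iteration 1:
  f(2.070000) = -0.715100
  f(3.050000) = 4.302500
  x_2 = 3.050000 - 4.302500×(3.050000 - 2.070000)/(4.302500 - (-0.715100))
       = 2.209668
Iteration 2:
  f(3.050000) = 4.302500
  f(2.209668) = -0.117367
  x_3 = 2.209668 - (-0.117367)×(2.209668 - 3.050000)/(-0.117367 - 4.302500)
       = 2.231983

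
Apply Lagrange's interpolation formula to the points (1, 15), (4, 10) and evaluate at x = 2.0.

Lagrange interpolation formula:
P(x) = Σ yᵢ × Lᵢ(x)
where Lᵢ(x) = Π_{j≠i} (x - xⱼ)/(xᵢ - xⱼ)

L_0(2.0) = (2.0 - 4)/(1 - 4) = 0.666667
L_1(2.0) = (2.0 - 1)/(4 - 1) = 0.333333

P(2.0) = 15×L_0(2.0) + 10×L_1(2.0)
P(2.0) = 13.333333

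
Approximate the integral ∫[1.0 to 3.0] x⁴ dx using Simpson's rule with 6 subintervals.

f(x) = x⁴
a = 1.0, b = 3.0, n = 6
h = (b - a)/n = 0.333333

Simpson's rule: (h/3)[f(x₀) + 4f(x₁) + 2f(x₂) + ... + f(xₙ)]

x_0 = 1.0000, f(x_0) = 1.000000, coefficient = 1
x_1 = 1.3333, f(x_1) = 3.160494, coefficient = 4
x_2 = 1.6667, f(x_2) = 7.716049, coefficient = 2
x_3 = 2.0000, f(x_3) = 16.000000, coefficient = 4
x_4 = 2.3333, f(x_4) = 29.641975, coefficient = 2
x_5 = 2.6667, f(x_5) = 50.567901, coefficient = 4
x_6 = 3.0000, f(x_6) = 81.000000, coefficient = 1

I ≈ (0.333333/3) × 435.629630 = 48.403292
Exact value: 48.400000
Error: 0.003292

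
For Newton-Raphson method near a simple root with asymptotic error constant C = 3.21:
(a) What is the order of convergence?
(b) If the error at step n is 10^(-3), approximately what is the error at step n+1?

(a) Newton-Raphson has quadratic (order 2) convergence near simple roots.
    This means |e_{n+1}| ≈ C|e_n|².

(b) With |e_n| = 10^(-3) and C = 3.21:
    |e_{n+1}| ≈ 3.21 × (10^(-3))² = 3.21 × 10^(-6)

(a) 2 (quadratic); (b) |e_{n+1}| ≈ 3.210e-06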